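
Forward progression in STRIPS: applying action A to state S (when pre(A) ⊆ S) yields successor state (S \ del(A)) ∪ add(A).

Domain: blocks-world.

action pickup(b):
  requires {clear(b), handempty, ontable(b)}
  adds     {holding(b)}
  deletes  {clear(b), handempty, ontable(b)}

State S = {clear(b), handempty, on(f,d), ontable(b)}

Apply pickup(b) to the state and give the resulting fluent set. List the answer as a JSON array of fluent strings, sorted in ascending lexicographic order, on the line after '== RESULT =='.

Compute (S \ del) ∪ add:
  pre ⊆ S: {clear(b), handempty, ontable(b)} ⊆ S  — applicable
  S \ del = {on(f,d)}
  ∪ add   = {holding(b), on(f,d)}

== RESULT ==
["holding(b)", "on(f,d)"]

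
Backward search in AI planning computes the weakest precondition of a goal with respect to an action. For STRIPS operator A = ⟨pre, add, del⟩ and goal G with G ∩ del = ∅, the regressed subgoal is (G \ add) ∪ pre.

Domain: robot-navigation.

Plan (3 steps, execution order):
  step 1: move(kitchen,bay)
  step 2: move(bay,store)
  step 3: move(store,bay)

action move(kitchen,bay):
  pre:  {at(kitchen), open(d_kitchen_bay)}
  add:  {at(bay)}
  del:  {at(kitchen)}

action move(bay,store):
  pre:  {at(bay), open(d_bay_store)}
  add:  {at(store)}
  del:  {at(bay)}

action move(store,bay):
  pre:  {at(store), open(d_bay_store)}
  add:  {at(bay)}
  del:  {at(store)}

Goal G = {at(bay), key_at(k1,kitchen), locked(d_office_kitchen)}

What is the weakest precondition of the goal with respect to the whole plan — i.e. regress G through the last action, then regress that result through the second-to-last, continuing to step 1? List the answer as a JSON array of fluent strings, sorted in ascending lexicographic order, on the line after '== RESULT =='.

Work backward from the goal:
  through step 3 (move(store,bay)): drop {at(bay)}, keep {key_at(k1,kitchen), locked(d_office_kitchen)}, require {at(store), open(d_bay_store)}
    → {at(store), key_at(k1,kitchen), locked(d_office_kitchen), open(d_bay_store)}
  through step 2 (move(bay,store)): drop {at(store)}, keep {key_at(k1,kitchen), locked(d_office_kitchen), open(d_bay_store)}, require {at(bay), open(d_bay_store)}
    → {at(bay), key_at(k1,kitchen), locked(d_office_kitchen), open(d_bay_store)}
  through step 1 (move(kitchen,bay)): drop {at(bay)}, keep {key_at(k1,kitchen), locked(d_office_kitchen), open(d_bay_store)}, require {at(kitchen), open(d_kitchen_bay)}
    → {at(kitchen), key_at(k1,kitchen), locked(d_office_kitchen), open(d_bay_store), open(d_kitchen_bay)}

== RESULT ==
["at(kitchen)", "key_at(k1,kitchen)", "locked(d_office_kitchen)", "open(d_bay_store)", "open(d_kitchen_bay)"]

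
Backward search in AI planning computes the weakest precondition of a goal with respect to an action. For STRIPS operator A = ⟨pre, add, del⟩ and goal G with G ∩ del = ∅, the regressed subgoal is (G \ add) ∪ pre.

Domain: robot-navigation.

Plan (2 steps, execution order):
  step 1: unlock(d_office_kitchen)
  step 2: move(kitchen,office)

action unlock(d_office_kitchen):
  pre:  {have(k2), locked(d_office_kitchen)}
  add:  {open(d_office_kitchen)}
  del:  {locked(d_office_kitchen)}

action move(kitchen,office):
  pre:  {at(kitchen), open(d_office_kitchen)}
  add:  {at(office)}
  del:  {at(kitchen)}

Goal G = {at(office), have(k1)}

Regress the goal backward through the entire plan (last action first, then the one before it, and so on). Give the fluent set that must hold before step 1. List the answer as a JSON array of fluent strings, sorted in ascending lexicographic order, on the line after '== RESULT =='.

Regress step by step:
  through step 2 (move(kitchen,office)): drop {at(office)}, keep {have(k1)}, require {at(kitchen), open(d_office_kitchen)}
    → {at(kitchen), have(k1), open(d_office_kitchen)}
  through step 1 (unlock(d_office_kitchen)): drop {open(d_office_kitchen)}, keep {at(kitchen), have(k1)}, require {have(k2), locked(d_office_kitchen)}
    → {at(kitchen), have(k1), have(k2), locked(d_office_kitchen)}

== RESULT ==
["at(kitchen)", "have(k1)", "have(k2)", "locked(d_office_kitchen)"]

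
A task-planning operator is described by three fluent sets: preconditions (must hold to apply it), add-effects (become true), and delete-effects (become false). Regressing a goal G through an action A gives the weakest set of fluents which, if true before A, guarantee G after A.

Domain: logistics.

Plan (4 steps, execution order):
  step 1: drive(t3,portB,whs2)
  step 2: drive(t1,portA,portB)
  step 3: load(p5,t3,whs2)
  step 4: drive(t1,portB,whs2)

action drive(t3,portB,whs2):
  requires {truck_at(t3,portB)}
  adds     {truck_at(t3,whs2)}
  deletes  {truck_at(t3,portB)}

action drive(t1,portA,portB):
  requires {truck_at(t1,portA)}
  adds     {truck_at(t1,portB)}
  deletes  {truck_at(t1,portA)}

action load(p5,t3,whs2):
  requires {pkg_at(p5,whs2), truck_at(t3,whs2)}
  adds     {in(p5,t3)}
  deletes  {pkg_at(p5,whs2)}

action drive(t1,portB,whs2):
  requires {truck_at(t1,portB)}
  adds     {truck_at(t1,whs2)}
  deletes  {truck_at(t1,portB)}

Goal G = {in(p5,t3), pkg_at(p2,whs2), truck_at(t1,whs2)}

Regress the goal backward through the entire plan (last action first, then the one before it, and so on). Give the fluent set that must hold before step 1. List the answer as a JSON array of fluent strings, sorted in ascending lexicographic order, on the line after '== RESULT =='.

Work backward from the goal:
  through step 4 (drive(t1,portB,whs2)): drop {truck_at(t1,whs2)}, keep {in(p5,t3), pkg_at(p2,whs2)}, require {truck_at(t1,portB)}
    → {in(p5,t3), pkg_at(p2,whs2), truck_at(t1,portB)}
  through step 3 (load(p5,t3,whs2)): drop {in(p5,t3)}, keep {pkg_at(p2,whs2), truck_at(t1,portB)}, require {pkg_at(p5,whs2), truck_at(t3,whs2)}
    → {pkg_at(p2,whs2), pkg_at(p5,whs2), truck_at(t1,portB), truck_at(t3,whs2)}
  through step 2 (drive(t1,portA,portB)): drop {truck_at(t1,portB)}, keep {pkg_at(p2,whs2), pkg_at(p5,whs2), truck_at(t3,whs2)}, require {truck_at(t1,portA)}
    → {pkg_at(p2,whs2), pkg_at(p5,whs2), truck_at(t1,portA), truck_at(t3,whs2)}
  through step 1 (drive(t3,portB,whs2)): drop {truck_at(t3,whs2)}, keep {pkg_at(p2,whs2), pkg_at(p5,whs2), truck_at(t1,portA)}, require {truck_at(t3,portB)}
    → {pkg_at(p2,whs2), pkg_at(p5,whs2), truck_at(t1,portA), truck_at(t3,portB)}

== RESULT ==
["pkg_at(p2,whs2)", "pkg_at(p5,whs2)", "truck_at(t1,portA)", "truck_at(t3,portB)"]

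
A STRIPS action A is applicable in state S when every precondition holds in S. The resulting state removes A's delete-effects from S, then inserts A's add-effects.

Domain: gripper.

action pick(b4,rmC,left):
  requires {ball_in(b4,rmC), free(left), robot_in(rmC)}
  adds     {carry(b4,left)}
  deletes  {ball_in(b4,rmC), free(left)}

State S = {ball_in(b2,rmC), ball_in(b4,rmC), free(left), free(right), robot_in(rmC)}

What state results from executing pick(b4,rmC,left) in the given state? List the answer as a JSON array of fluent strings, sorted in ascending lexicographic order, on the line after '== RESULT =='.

Compute (S \ del) ∪ add:
  pre ⊆ S: {ball_in(b4,rmC), free(left), robot_in(rmC)} ⊆ S  — applicable
  S \ del = {ball_in(b2,rmC), free(right), robot_in(rmC)}
  ∪ add   = {ball_in(b2,rmC), carry(b4,left), free(right), robot_in(rmC)}

== RESULT ==
["ball_in(b2,rmC)", "carry(b4,left)", "free(right)", "robot_in(rmC)"]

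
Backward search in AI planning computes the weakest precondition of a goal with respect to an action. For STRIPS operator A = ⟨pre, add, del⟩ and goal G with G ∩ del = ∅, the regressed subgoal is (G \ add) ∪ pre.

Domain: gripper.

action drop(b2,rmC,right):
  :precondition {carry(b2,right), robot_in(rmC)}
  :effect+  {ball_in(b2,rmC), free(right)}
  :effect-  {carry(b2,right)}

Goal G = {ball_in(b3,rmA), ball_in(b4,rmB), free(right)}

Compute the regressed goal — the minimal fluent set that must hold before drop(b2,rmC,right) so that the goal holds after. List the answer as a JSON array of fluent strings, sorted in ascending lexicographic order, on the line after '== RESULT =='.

Compute (G \ add) ∪ pre:
  G ∩ del = {}  (empty — regression defined)
  G \ add = {ball_in(b3,rmA), ball_in(b4,rmB), free(right)} \ {ball_in(b2,rmC), free(right)} = {ball_in(b3,rmA), ball_in(b4,rmB)}
  ∪ pre   = {ball_in(b3,rmA), ball_in(b4,rmB)} ∪ {carry(b2,right), robot_in(rmC)}
          = {ball_in(b3,rmA), ball_in(b4,rmB), carry(b2,right), robot_in(rmC)}

== RESULT ==
["ball_in(b3,rmA)", "ball_in(b4,rmB)", "carry(b2,right)", "robot_in(rmC)"]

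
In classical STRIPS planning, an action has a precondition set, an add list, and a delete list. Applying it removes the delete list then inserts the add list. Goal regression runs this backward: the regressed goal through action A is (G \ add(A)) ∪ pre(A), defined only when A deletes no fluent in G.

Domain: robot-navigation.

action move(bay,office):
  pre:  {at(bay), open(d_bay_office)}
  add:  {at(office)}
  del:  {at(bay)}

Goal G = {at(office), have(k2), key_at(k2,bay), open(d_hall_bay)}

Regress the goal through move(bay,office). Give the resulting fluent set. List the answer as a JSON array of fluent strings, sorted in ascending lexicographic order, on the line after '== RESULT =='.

Regress:
  G ∩ del = {}  (empty — regression defined)
  G \ add = {at(office), have(k2), key_at(k2,bay), open(d_hall_bay)} \ {at(office)} = {have(k2), key_at(k2,bay), open(d_hall_bay)}
  ∪ pre   = {have(k2), key_at(k2,bay), open(d_hall_bay)} ∪ {at(bay), open(d_bay_office)}
          = {at(bay), have(k2), key_at(k2,bay), open(d_bay_office), open(d_hall_bay)}

== RESULT ==
["at(bay)", "have(k2)", "key_at(k2,bay)", "open(d_bay_office)", "open(d_hall_bay)"]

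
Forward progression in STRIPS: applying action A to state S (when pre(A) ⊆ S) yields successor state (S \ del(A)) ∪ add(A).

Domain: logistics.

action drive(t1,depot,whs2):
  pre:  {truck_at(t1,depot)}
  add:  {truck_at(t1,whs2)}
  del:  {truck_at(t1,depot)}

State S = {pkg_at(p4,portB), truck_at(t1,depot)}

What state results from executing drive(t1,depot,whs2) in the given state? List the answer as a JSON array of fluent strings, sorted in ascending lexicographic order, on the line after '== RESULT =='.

Progress:
  pre ⊆ S: {truck_at(t1,depot)} ⊆ S  — applicable
  S \ del = {pkg_at(p4,portB)}
  ∪ add   = {pkg_at(p4,portB), truck_at(t1,whs2)}

== RESULT ==
["pkg_at(p4,portB)", "truck_at(t1,whs2)"]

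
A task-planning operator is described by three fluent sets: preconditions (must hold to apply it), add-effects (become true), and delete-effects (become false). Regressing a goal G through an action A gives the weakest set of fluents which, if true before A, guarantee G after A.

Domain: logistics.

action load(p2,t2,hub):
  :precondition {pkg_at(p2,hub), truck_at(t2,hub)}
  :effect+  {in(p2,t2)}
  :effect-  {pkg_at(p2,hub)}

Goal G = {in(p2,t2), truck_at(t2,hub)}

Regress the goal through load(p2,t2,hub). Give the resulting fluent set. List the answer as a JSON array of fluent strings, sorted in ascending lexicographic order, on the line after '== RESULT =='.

Compute (G \ add) ∪ pre:
  G ∩ del = {}  (empty — regression defined)
  G \ add = {in(p2,t2), truck_at(t2,hub)} \ {in(p2,t2)} = {truck_at(t2,hub)}
  ∪ pre   = {truck_at(t2,hub)} ∪ {pkg_at(p2,hub), truck_at(t2,hub)}
          = {pkg_at(p2,hub), truck_at(t2,hub)}

== RESULT ==
["pkg_at(p2,hub)", "truck_at(t2,hub)"]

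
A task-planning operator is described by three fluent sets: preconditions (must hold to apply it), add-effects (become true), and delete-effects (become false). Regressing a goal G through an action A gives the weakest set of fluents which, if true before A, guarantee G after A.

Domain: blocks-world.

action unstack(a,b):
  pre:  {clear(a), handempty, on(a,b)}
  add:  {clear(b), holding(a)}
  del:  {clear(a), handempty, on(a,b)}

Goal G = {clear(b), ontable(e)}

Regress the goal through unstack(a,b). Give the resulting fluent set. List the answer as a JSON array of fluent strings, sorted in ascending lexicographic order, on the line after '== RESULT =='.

Regress:
  G ∩ del = {}  (empty — regression defined)
  G \ add = {clear(b), ontable(e)} \ {clear(b), holding(a)} = {ontable(e)}
  ∪ pre   = {ontable(e)} ∪ {clear(a), handempty, on(a,b)}
          = {clear(a), handempty, on(a,b), ontable(e)}

== RESULT ==
["clear(a)", "handempty", "on(a,b)", "ontable(e)"]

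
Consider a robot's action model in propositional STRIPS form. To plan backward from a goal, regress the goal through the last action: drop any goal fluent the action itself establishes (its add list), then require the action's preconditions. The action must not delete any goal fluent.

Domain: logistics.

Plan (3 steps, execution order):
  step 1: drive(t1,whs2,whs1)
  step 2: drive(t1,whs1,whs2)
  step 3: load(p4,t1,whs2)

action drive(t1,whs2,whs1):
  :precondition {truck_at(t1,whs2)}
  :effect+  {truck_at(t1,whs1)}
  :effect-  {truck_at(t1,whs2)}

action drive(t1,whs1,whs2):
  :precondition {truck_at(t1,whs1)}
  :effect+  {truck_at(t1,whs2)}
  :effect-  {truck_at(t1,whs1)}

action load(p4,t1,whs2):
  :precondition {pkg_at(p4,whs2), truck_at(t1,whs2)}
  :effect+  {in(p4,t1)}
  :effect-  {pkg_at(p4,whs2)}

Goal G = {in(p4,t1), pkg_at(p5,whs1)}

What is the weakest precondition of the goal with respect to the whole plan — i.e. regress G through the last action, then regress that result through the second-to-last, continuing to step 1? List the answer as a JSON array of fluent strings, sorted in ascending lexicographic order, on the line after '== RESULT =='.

Regress step by step:
  through step 3 (load(p4,t1,whs2)): drop {in(p4,t1)}, keep {pkg_at(p5,whs1)}, require {pkg_at(p4,whs2), truck_at(t1,whs2)}
    → {pkg_at(p4,whs2), pkg_at(p5,whs1), truck_at(t1,whs2)}
  through step 2 (drive(t1,whs1,whs2)): drop {truck_at(t1,whs2)}, keep {pkg_at(p4,whs2), pkg_at(p5,whs1)}, require {truck_at(t1,whs1)}
    → {pkg_at(p4,whs2), pkg_at(p5,whs1), truck_at(t1,whs1)}
  through step 1 (drive(t1,whs2,whs1)): drop {truck_at(t1,whs1)}, keep {pkg_at(p4,whs2), pkg_at(p5,whs1)}, require {truck_at(t1,whs2)}
    → {pkg_at(p4,whs2), pkg_at(p5,whs1), truck_at(t1,whs2)}

== RESULT ==
["pkg_at(p4,whs2)", "pkg_at(p5,whs1)", "truck_at(t1,whs2)"]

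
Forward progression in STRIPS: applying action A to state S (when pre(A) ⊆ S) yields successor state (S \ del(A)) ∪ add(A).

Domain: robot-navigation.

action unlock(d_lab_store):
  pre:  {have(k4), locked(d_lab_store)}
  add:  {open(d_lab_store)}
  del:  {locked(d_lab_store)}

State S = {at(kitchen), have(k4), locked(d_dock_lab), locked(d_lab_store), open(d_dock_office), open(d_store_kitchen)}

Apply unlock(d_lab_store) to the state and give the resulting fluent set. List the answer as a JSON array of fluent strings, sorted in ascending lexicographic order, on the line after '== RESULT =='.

Compute (S \ del) ∪ add:
  pre ⊆ S: {have(k4), locked(d_lab_store)} ⊆ S  — applicable
  S \ del = {at(kitchen), have(k4), locked(d_dock_lab), open(d_dock_office), open(d_store_kitchen)}
  ∪ add   = {at(kitchen), have(k4), locked(d_dock_lab), open(d_dock_office), open(d_lab_store), open(d_store_kitchen)}

== RESULT ==
["at(kitchen)", "have(k4)", "locked(d_dock_lab)", "open(d_dock_office)", "open(d_lab_store)", "open(d_store_kitchen)"]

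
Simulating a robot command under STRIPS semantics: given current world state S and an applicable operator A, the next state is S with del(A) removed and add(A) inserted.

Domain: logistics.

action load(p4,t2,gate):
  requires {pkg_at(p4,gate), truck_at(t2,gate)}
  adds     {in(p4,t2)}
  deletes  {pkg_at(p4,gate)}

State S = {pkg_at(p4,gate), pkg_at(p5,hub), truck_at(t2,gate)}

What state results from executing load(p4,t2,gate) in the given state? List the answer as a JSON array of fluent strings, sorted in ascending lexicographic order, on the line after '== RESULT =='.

Progress:
  pre ⊆ S: {pkg_at(p4,gate), truck_at(t2,gate)} ⊆ S  — applicable
  S \ del = {pkg_at(p5,hub), truck_at(t2,gate)}
  ∪ add   = {in(p4,t2), pkg_at(p5,hub), truck_at(t2,gate)}

== RESULT ==
["in(p4,t2)", "pkg_at(p5,hub)", "truck_at(t2,gate)"]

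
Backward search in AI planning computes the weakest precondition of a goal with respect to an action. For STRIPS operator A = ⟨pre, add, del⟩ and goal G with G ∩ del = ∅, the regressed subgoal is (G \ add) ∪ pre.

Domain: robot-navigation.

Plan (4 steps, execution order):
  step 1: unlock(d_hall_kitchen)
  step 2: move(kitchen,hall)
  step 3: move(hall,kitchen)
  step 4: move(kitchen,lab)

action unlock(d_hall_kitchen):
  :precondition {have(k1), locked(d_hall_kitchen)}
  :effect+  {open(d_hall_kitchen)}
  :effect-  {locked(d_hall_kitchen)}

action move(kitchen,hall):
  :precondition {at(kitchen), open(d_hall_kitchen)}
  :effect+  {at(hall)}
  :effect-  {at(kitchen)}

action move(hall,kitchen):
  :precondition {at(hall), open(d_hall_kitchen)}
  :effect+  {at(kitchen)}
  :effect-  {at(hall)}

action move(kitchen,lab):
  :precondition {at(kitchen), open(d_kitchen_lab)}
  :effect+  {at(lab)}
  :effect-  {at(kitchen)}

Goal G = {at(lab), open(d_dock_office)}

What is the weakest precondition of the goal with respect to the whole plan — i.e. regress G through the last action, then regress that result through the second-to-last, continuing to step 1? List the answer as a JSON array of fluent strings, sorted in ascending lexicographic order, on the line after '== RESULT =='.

Work backward from the goal:
  through step 4 (move(kitchen,lab)): drop {at(lab)}, keep {open(d_dock_office)}, require {at(kitchen), open(d_kitchen_lab)}
    → {at(kitchen), open(d_dock_office), open(d_kitchen_lab)}
  through step 3 (move(hall,kitchen)): drop {at(kitchen)}, keep {open(d_dock_office), open(d_kitchen_lab)}, require {at(hall), open(d_hall_kitchen)}
    → {at(hall), open(d_dock_office), open(d_hall_kitchen), open(d_kitchen_lab)}
  through step 2 (move(kitchen,hall)): drop {at(hall)}, keep {open(d_dock_office), open(d_hall_kitchen), open(d_kitchen_lab)}, require {at(kitchen), open(d_hall_kitchen)}
    → {at(kitchen), open(d_dock_office), open(d_hall_kitchen), open(d_kitchen_lab)}
  through step 1 (unlock(d_hall_kitchen)): drop {open(d_hall_kitchen)}, keep {at(kitchen), open(d_dock_office), open(d_kitchen_lab)}, require {have(k1), locked(d_hall_kitchen)}
    → {at(kitchen), have(k1), locked(d_hall_kitchen), open(d_dock_office), open(d_kitchen_lab)}

== RESULT ==
["at(kitchen)", "have(k1)", "locked(d_hall_kitchen)", "open(d_dock_office)", "open(d_kitchen_lab)"]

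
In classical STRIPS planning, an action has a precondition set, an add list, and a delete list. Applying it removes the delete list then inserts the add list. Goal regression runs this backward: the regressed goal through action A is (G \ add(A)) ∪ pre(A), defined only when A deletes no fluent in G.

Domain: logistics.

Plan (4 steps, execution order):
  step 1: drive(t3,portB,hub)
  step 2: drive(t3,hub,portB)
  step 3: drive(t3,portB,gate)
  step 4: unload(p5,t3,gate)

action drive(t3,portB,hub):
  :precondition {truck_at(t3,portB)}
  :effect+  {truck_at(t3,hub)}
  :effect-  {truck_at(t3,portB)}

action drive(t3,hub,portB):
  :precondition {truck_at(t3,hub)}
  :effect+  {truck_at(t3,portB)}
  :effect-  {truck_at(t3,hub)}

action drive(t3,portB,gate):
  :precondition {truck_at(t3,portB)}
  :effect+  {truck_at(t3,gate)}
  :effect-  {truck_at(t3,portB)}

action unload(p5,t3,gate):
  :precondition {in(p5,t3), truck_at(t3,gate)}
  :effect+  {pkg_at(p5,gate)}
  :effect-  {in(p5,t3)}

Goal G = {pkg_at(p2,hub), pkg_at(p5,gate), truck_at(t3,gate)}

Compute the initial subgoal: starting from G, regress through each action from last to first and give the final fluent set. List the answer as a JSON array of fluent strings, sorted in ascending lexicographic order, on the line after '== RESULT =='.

Regress step by step:
  through step 4 (unload(p5,t3,gate)): drop {pkg_at(p5,gate)}, keep {pkg_at(p2,hub), truck_at(t3,gate)}, require {in(p5,t3), truck_at(t3,gate)}
    → {in(p5,t3), pkg_at(p2,hub), truck_at(t3,gate)}
  through step 3 (drive(t3,portB,gate)): drop {truck_at(t3,gate)}, keep {in(p5,t3), pkg_at(p2,hub)}, require {truck_at(t3,portB)}
    → {in(p5,t3), pkg_at(p2,hub), truck_at(t3,portB)}
  through step 2 (drive(t3,hub,portB)): drop {truck_at(t3,portB)}, keep {in(p5,t3), pkg_at(p2,hub)}, require {truck_at(t3,hub)}
    → {in(p5,t3), pkg_at(p2,hub), truck_at(t3,hub)}
  through step 1 (drive(t3,portB,hub)): drop {truck_at(t3,hub)}, keep {in(p5,t3), pkg_at(p2,hub)}, require {truck_at(t3,portB)}
    → {in(p5,t3), pkg_at(p2,hub), truck_at(t3,portB)}

== RESULT ==
["in(p5,t3)", "pkg_at(p2,hub)", "truck_at(t3,portB)"]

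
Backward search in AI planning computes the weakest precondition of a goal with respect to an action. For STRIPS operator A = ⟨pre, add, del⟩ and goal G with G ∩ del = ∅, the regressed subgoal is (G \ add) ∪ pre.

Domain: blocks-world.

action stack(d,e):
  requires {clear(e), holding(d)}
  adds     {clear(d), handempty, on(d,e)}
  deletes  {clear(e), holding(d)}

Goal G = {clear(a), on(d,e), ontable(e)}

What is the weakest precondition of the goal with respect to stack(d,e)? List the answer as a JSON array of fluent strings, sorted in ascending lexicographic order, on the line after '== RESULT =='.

Regress:
  G ∩ del = {}  (empty — regression defined)
  G \ add = {clear(a), on(d,e), ontable(e)} \ {clear(d), handempty, on(d,e)} = {clear(a), ontable(e)}
  ∪ pre   = {clear(a), ontable(e)} ∪ {clear(e), holding(d)}
          = {clear(a), clear(e), holding(d), ontable(e)}

== RESULT ==
["clear(a)", "clear(e)", "holding(d)", "ontable(e)"]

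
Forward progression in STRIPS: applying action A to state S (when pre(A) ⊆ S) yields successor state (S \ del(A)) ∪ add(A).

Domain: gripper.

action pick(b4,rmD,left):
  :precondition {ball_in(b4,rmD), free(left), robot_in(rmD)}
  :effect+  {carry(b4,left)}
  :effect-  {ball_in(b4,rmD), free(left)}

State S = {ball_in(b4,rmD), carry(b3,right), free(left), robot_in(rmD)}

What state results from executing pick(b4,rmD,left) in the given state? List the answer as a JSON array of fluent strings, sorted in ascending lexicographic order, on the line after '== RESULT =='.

Progress:
  pre ⊆ S: {ball_in(b4,rmD), free(left), robot_in(rmD)} ⊆ S  — applicable
  S \ del = {carry(b3,right), robot_in(rmD)}
  ∪ add   = {carry(b3,right), carry(b4,left), robot_in(rmD)}

== RESULT ==
["carry(b3,right)", "carry(b4,left)", "robot_in(rmD)"]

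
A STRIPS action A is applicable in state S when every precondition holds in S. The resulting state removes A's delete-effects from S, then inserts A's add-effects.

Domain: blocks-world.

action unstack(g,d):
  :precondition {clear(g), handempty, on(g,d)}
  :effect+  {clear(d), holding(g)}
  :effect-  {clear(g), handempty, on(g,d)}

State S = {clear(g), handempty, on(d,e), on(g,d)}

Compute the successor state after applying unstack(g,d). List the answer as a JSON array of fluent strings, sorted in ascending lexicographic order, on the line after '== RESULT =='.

Compute (S \ del) ∪ add:
  pre ⊆ S: {clear(g), handempty, on(g,d)} ⊆ S  — applicable
  S \ del = {on(d,e)}
  ∪ add   = {clear(d), holding(g), on(d,e)}

== RESULT ==
["clear(d)", "holding(g)", "on(d,e)"]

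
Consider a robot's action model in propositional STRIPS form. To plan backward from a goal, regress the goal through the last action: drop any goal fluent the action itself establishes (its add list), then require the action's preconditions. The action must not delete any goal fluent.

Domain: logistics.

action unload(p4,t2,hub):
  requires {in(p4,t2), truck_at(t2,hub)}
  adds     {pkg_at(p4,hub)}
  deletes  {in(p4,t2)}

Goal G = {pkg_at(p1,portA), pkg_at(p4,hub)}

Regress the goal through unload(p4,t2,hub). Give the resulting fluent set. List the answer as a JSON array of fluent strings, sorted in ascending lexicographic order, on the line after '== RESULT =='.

Compute (G \ add) ∪ pre:
  G ∩ del = {}  (empty — regression defined)
  G \ add = {pkg_at(p1,portA), pkg_at(p4,hub)} \ {pkg_at(p4,hub)} = {pkg_at(p1,portA)}
  ∪ pre   = {pkg_at(p1,portA)} ∪ {in(p4,t2), truck_at(t2,hub)}
          = {in(p4,t2), pkg_at(p1,portA), truck_at(t2,hub)}

== RESULT ==
["in(p4,t2)", "pkg_at(p1,portA)", "truck_at(t2,hub)"]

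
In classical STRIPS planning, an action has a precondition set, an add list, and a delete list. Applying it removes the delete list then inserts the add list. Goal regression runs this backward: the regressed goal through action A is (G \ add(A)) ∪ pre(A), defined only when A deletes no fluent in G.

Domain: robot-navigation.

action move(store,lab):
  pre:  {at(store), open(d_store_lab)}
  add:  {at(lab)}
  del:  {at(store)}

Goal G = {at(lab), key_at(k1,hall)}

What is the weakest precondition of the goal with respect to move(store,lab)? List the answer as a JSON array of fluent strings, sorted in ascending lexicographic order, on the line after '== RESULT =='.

Compute (G \ add) ∪ pre:
  G ∩ del = {}  (empty — regression defined)
  G \ add = {at(lab), key_at(k1,hall)} \ {at(lab)} = {key_at(k1,hall)}
  ∪ pre   = {key_at(k1,hall)} ∪ {at(store), open(d_store_lab)}
          = {at(store), key_at(k1,hall), open(d_store_lab)}

== RESULT ==
["at(store)", "key_at(k1,hall)", "open(d_store_lab)"]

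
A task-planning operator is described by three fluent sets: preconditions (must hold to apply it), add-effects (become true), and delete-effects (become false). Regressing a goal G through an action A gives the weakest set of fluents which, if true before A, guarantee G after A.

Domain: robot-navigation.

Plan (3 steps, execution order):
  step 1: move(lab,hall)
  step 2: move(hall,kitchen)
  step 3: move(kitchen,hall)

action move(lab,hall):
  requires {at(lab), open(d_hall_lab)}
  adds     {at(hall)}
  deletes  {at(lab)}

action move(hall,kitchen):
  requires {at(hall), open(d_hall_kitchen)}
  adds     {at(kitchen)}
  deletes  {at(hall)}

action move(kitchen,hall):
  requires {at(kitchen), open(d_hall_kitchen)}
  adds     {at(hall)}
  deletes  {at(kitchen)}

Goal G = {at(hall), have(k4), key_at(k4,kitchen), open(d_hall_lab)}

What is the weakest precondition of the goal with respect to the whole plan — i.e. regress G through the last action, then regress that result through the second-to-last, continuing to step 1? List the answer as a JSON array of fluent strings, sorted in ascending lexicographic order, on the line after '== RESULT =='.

Regress step by step:
  through step 3 (move(kitchen,hall)): drop {at(hall)}, keep {have(k4), key_at(k4,kitchen), open(d_hall_lab)}, require {at(kitchen), open(d_hall_kitchen)}
    → {at(kitchen), have(k4), key_at(k4,kitchen), open(d_hall_kitchen), open(d_hall_lab)}
  through step 2 (move(hall,kitchen)): drop {at(kitchen)}, keep {have(k4), key_at(k4,kitchen), open(d_hall_kitchen), open(d_hall_lab)}, require {at(hall), open(d_hall_kitchen)}
    → {at(hall), have(k4), key_at(k4,kitchen), open(d_hall_kitchen), open(d_hall_lab)}
  through step 1 (move(lab,hall)): drop {at(hall)}, keep {have(k4), key_at(k4,kitchen), open(d_hall_kitchen), open(d_hall_lab)}, require {at(lab), open(d_hall_lab)}
    → {at(lab), have(k4), key_at(k4,kitchen), open(d_hall_kitchen), open(d_hall_lab)}

== RESULT ==
["at(lab)", "have(k4)", "key_at(k4,kitchen)", "open(d_hall_kitchen)", "open(d_hall_lab)"]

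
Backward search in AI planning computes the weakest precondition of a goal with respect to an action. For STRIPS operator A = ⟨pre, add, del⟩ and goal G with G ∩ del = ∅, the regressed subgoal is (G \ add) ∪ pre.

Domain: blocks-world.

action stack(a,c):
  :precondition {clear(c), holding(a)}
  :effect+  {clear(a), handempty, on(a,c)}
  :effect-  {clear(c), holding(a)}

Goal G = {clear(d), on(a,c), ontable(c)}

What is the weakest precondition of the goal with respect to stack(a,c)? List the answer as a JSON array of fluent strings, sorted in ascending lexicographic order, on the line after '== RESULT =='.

Compute (G \ add) ∪ pre:
  G ∩ del = {}  (empty — regression defined)
  G \ add = {clear(d), on(a,c), ontable(c)} \ {clear(a), handempty, on(a,c)} = {clear(d), ontable(c)}
  ∪ pre   = {clear(d), ontable(c)} ∪ {clear(c), holding(a)}
          = {clear(c), clear(d), holding(a), ontable(c)}

== RESULT ==
["clear(c)", "clear(d)", "holding(a)", "ontable(c)"]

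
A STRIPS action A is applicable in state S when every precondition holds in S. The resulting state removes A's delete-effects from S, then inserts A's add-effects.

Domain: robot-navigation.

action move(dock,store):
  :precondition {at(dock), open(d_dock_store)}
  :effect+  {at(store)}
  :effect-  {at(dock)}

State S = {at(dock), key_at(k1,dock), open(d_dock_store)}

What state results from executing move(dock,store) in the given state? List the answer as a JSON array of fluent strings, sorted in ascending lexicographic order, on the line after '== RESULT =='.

Compute (S \ del) ∪ add:
  pre ⊆ S: {at(dock), open(d_dock_store)} ⊆ S  — applicable
  S \ del = {key_at(k1,dock), open(d_dock_store)}
  ∪ add   = {at(store), key_at(k1,dock), open(d_dock_store)}

== RESULT ==
["at(store)", "key_at(k1,dock)", "open(d_dock_store)"]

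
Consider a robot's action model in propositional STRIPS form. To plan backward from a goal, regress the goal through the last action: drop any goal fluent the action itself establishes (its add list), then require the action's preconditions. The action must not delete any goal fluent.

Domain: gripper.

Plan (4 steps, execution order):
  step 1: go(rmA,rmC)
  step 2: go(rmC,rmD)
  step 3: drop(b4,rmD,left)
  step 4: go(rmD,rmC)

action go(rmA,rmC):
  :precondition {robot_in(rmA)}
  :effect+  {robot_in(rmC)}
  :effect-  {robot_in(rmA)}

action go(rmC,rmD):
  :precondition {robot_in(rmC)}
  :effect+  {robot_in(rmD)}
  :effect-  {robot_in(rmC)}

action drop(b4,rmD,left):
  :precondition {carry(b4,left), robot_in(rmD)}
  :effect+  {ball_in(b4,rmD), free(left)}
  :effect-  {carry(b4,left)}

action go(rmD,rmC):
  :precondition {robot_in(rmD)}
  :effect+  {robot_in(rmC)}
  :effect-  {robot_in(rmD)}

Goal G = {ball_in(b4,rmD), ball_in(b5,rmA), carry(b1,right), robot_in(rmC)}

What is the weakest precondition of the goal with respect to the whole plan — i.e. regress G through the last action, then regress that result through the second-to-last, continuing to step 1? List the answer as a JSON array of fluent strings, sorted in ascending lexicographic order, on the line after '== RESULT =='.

Regress step by step:
  through step 4 (go(rmD,rmC)): drop {robot_in(rmC)}, keep {ball_in(b4,rmD), ball_in(b5,rmA), carry(b1,right)}, require {robot_in(rmD)}
    → {ball_in(b4,rmD), ball_in(b5,rmA), carry(b1,right), robot_in(rmD)}
  through step 3 (drop(b4,rmD,left)): drop {ball_in(b4,rmD)}, keep {ball_in(b5,rmA), carry(b1,right), robot_in(rmD)}, require {carry(b4,left), robot_in(rmD)}
    → {ball_in(b5,rmA), carry(b1,right), carry(b4,left), robot_in(rmD)}
  through step 2 (go(rmC,rmD)): drop {robot_in(rmD)}, keep {ball_in(b5,rmA), carry(b1,right), carry(b4,left)}, require {robot_in(rmC)}
    → {ball_in(b5,rmA), carry(b1,right), carry(b4,left), robot_in(rmC)}
  through step 1 (go(rmA,rmC)): drop {robot_in(rmC)}, keep {ball_in(b5,rmA), carry(b1,right), carry(b4,left)}, require {robot_in(rmA)}
    → {ball_in(b5,rmA), carry(b1,right), carry(b4,left), robot_in(rmA)}

== RESULT ==
["ball_in(b5,rmA)", "carry(b1,right)", "carry(b4,left)", "robot_in(rmA)"]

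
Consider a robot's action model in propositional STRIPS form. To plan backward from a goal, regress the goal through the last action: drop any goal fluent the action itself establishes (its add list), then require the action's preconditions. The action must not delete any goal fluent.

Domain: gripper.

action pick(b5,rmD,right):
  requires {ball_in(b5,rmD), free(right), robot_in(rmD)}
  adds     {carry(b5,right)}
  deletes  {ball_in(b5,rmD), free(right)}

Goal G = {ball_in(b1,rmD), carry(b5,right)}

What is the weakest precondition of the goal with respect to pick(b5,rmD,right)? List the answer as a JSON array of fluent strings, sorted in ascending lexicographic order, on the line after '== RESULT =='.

Regress:
  G ∩ del = {}  (empty — regression defined)
  G \ add = {ball_in(b1,rmD), carry(b5,right)} \ {carry(b5,right)} = {ball_in(b1,rmD)}
  ∪ pre   = {ball_in(b1,rmD)} ∪ {ball_in(b5,rmD), free(right), robot_in(rmD)}
          = {ball_in(b1,rmD), ball_in(b5,rmD), free(right), robot_in(rmD)}

== RESULT ==
["ball_in(b1,rmD)", "ball_in(b5,rmD)", "free(right)", "robot_in(rmD)"]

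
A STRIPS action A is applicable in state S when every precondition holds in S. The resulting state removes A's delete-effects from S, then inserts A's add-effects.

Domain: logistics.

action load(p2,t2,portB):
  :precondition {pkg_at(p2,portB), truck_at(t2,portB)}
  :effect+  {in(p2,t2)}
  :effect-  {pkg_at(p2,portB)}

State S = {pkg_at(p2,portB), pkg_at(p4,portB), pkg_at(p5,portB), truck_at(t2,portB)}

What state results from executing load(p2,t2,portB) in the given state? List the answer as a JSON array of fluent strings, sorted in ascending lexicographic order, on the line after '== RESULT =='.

Compute (S \ del) ∪ add:
  pre ⊆ S: {pkg_at(p2,portB), truck_at(t2,portB)} ⊆ S  — applicable
  S \ del = {pkg_at(p4,portB), pkg_at(p5,portB), truck_at(t2,portB)}
  ∪ add   = {in(p2,t2), pkg_at(p4,portB), pkg_at(p5,portB), truck_at(t2,portB)}

== RESULT ==
["in(p2,t2)", "pkg_at(p4,portB)", "pkg_at(p5,portB)", "truck_at(t2,portB)"]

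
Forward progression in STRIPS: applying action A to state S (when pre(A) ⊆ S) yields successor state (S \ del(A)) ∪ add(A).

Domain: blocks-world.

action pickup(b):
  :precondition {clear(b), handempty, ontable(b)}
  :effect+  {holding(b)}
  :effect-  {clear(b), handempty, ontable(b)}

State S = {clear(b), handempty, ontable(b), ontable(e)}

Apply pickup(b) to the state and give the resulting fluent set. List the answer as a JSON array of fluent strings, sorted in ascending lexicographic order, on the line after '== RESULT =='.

Compute (S \ del) ∪ add:
  pre ⊆ S: {clear(b), handempty, ontable(b)} ⊆ S  — applicable
  S \ del = {ontable(e)}
  ∪ add   = {holding(b), ontable(e)}

== RESULT ==
["holding(b)", "ontable(e)"]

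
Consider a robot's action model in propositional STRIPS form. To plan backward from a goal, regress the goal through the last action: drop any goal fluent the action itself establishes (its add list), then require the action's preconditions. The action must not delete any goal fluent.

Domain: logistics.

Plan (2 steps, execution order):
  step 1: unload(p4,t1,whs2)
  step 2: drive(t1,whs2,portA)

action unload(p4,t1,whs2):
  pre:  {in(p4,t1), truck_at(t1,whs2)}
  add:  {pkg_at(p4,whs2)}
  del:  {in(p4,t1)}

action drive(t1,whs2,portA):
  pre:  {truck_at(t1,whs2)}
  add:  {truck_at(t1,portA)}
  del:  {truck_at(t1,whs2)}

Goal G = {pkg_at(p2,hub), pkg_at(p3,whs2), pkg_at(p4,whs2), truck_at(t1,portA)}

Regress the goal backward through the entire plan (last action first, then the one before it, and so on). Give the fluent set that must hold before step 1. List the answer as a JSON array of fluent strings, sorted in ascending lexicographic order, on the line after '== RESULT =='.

Work backward from the goal:
  through step 2 (drive(t1,whs2,portA)): drop {truck_at(t1,portA)}, keep {pkg_at(p2,hub), pkg_at(p3,whs2), pkg_at(p4,whs2)}, require {truck_at(t1,whs2)}
    → {pkg_at(p2,hub), pkg_at(p3,whs2), pkg_at(p4,whs2), truck_at(t1,whs2)}
  through step 1 (unload(p4,t1,whs2)): drop {pkg_at(p4,whs2)}, keep {pkg_at(p2,hub), pkg_at(p3,whs2), truck_at(t1,whs2)}, require {in(p4,t1), truck_at(t1,whs2)}
    → {in(p4,t1), pkg_at(p2,hub), pkg_at(p3,whs2), truck_at(t1,whs2)}

== RESULT ==
["in(p4,t1)", "pkg_at(p2,hub)", "pkg_at(p3,whs2)", "truck_at(t1,whs2)"]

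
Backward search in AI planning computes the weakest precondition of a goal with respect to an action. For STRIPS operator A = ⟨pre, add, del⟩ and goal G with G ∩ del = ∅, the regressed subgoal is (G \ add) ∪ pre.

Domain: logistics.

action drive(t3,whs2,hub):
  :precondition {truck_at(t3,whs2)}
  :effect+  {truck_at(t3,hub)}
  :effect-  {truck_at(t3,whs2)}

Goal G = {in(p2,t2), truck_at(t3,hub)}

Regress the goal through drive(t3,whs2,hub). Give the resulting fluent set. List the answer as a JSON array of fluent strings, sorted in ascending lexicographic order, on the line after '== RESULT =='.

Regress:
  G ∩ del = {}  (empty — regression defined)
  G \ add = {in(p2,t2), truck_at(t3,hub)} \ {truck_at(t3,hub)} = {in(p2,t2)}
  ∪ pre   = {in(p2,t2)} ∪ {truck_at(t3,whs2)}
          = {in(p2,t2), truck_at(t3,whs2)}

== RESULT ==
["in(p2,t2)", "truck_at(t3,whs2)"]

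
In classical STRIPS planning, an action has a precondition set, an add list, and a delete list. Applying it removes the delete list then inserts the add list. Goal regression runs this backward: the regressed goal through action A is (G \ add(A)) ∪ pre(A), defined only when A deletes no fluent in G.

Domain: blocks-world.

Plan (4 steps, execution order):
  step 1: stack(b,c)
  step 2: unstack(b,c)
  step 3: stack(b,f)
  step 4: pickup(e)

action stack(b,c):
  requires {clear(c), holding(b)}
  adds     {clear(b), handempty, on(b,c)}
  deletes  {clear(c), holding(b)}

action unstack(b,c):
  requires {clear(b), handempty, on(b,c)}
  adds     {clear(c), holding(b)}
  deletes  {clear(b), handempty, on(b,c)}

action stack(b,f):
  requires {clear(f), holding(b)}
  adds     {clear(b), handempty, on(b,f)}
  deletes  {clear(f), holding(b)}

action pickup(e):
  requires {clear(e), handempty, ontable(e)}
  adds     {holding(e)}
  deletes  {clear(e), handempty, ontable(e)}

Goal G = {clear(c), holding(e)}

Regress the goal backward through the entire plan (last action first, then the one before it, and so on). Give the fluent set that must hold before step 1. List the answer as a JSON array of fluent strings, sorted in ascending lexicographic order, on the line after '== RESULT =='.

Regress step by step:
  through step 4 (pickup(e)): drop {holding(e)}, keep {clear(c)}, require {clear(e), handempty, ontable(e)}
    → {clear(c), clear(e), handempty, ontable(e)}
  through step 3 (stack(b,f)): drop {handempty}, keep {clear(c), clear(e), ontable(e)}, require {clear(f), holding(b)}
    → {clear(c), clear(e), clear(f), holding(b), ontable(e)}
  through step 2 (unstack(b,c)): drop {clear(c), holding(b)}, keep {clear(e), clear(f), ontable(e)}, require {clear(b), handempty, on(b,c)}
    → {clear(b), clear(e), clear(f), handempty, on(b,c), ontable(e)}
  through step 1 (stack(b,c)): drop {clear(b), handempty, on(b,c)}, keep {clear(e), clear(f), ontable(e)}, require {clear(c), holding(b)}
    → {clear(c), clear(e), clear(f), holding(b), ontable(e)}

== RESULT ==
["clear(c)", "clear(e)", "clear(f)", "holding(b)", "ontable(e)"]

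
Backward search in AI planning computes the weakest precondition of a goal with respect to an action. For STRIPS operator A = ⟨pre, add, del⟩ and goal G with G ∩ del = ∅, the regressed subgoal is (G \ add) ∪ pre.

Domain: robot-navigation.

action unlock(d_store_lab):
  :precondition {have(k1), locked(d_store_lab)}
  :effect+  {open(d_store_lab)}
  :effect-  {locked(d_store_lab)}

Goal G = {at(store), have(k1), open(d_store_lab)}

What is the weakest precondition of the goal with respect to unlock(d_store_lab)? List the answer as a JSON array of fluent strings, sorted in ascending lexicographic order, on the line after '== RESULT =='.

Regress:
  G ∩ del = {}  (empty — regression defined)
  G \ add = {at(store), have(k1), open(d_store_lab)} \ {open(d_store_lab)} = {at(store), have(k1)}
  ∪ pre   = {at(store), have(k1)} ∪ {have(k1), locked(d_store_lab)}
          = {at(store), have(k1), locked(d_store_lab)}

== RESULT ==
["at(store)", "have(k1)", "locked(d_store_lab)"]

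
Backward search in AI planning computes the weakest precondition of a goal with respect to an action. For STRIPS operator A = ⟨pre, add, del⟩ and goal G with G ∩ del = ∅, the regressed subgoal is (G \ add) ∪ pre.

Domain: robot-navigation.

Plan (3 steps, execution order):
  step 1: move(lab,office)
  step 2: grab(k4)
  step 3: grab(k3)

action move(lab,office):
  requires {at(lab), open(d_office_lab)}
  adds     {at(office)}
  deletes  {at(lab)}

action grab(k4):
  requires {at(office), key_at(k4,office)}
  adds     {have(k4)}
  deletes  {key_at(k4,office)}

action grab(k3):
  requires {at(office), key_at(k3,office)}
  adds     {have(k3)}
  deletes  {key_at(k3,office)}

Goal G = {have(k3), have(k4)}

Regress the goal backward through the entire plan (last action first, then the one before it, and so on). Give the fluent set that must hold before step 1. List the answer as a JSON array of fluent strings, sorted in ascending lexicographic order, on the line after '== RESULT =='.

Work backward from the goal:
  through step 3 (grab(k3)): drop {have(k3)}, keep {have(k4)}, require {at(office), key_at(k3,office)}
    → {at(office), have(k4), key_at(k3,office)}
  through step 2 (grab(k4)): drop {have(k4)}, keep {at(office), key_at(k3,office)}, require {at(office), key_at(k4,office)}
    → {at(office), key_at(k3,office), key_at(k4,office)}
  through step 1 (move(lab,office)): drop {at(office)}, keep {key_at(k3,office), key_at(k4,office)}, require {at(lab), open(d_office_lab)}
    → {at(lab), key_at(k3,office), key_at(k4,office), open(d_office_lab)}

== RESULT ==
["at(lab)", "key_at(k3,office)", "key_at(k4,office)", "open(d_office_lab)"]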